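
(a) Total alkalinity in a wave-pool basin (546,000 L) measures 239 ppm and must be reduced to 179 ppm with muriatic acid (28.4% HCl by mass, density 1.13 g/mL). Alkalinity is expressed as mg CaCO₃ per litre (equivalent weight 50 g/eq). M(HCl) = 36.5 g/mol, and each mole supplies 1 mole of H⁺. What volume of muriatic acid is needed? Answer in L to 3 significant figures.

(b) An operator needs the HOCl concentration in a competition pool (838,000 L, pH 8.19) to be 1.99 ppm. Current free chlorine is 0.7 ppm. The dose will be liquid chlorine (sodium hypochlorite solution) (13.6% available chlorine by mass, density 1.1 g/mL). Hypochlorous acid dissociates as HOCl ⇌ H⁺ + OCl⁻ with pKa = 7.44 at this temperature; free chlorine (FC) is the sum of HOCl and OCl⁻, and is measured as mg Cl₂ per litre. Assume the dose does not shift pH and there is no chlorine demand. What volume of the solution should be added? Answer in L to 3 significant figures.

(a) 74.5 L; (b) 69.9 L

(a) Alkalinity to neutralize: (239 − 179) = 60 mg/L as CaCO₃ × 546,000 L = 32,760 g as CaCO₃.
(a) Equivalents of H⁺ required: 32,760 ÷ 50 g/eq = 655.2 eq = 655.2 mol HCl.
(a) Mass of HCl: 655.2 × 36.5 = 23,910 g.
(a) Mass of 28.4% solution: 23,910 / 0.284 = 84,210 g.
(a) Volume: 84,210 g ÷ 1.13 g/mL = 74,520 mL.

(b) [OCl⁻]/[HOCl] = 10^(pH − pKa) = 10^(8.19 − 7.44) = 5.623; fraction as HOCl = 1/(1 + 5.623) = 0.151.
(b) Free chlorine required for 1.99 ppm HOCl: 1.99 / 0.151 = 13.18 ppm.
(b) FC to add: 13.18 − 0.7 = 12.48 mg/L as Cl₂.
(b) Cl₂ equivalent: 12.48 mg/L × 838,000 L = 10,460 g.
(b) Product at 13.6% available Cl: 10,460 / 0.136 = 76,900 g.
(b) Volume: 76,900 g ÷ 1.1 g/mL = 69,910 mL.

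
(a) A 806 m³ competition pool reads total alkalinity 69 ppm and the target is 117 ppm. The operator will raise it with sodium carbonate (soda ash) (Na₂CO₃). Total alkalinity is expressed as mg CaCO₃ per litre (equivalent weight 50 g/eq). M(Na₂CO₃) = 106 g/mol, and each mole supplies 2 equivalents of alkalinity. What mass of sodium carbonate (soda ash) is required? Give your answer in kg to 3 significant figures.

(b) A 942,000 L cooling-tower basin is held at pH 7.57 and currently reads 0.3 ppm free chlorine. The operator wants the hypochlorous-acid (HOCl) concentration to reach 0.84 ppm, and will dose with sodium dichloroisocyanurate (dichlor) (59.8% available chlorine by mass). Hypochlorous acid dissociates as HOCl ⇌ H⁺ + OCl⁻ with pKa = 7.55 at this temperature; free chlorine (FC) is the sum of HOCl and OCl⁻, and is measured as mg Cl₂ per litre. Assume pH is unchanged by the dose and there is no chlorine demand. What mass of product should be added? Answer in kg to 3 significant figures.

(a) 41.0 kg; (b) 2.24 kg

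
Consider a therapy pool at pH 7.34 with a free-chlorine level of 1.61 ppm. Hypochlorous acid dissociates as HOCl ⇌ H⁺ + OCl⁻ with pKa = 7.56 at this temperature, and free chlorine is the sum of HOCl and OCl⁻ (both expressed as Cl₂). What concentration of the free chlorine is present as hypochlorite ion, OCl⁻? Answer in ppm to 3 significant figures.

[OCl⁻]/[HOCl] = 10^(pH − pKa) = 10^(7.34 − 7.56) = 10^-0.22 = 0.6026.
Fraction as HOCl = 1 / (1 + 0.6026) = 0.624.
OCl⁻ = (1 − 0.624) × 1.61 ppm = 0.6054 ppm.

0.605 ppm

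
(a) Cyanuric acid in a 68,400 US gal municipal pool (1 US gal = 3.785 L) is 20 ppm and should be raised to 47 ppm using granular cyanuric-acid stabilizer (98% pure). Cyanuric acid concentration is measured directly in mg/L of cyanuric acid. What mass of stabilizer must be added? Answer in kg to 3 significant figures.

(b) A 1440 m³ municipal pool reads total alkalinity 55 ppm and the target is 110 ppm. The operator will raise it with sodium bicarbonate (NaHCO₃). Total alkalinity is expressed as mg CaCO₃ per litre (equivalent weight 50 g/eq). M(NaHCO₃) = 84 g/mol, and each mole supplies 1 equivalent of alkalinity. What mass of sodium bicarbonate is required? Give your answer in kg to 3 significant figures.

(a) 7.13 kg; (b) 133 kg

(a) Volume: 68,400 US gal × 3.785 L/gal = 258,894 L.
(a) CYA to add: (47 − 20) = 27 mg/L × 258,894 L = 6990 g cyanuric acid.
(a) At 98% purity: 6990 / 0.98 = 7133 g product.

(b) Volume: 1440 m³ = 1,440,000 L.
(b) Alkalinity to add: (110 − 55) = 55 mg/L as CaCO₃ × 1,440,000 L = 79,200 g as CaCO₃.
(b) Equivalents: 79,200 g ÷ 50 g/eq = 1584 eq.
(b) NaHCO₃ supplies 1 eq per mole → 1584 mol.
(b) Mass: 1584 mol × 84 g/mol = 133,100 g.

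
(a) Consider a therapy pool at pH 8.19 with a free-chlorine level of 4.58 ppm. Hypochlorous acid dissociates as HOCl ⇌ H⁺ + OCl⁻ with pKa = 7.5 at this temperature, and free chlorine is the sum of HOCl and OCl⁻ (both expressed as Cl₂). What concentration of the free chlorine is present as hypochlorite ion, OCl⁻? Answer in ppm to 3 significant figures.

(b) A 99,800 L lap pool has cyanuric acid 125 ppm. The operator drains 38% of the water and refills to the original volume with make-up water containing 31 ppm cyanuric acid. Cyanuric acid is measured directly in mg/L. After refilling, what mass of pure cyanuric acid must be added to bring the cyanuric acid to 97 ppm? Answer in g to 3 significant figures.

(a) [OCl⁻]/[HOCl] = 10^(pH − pKa) = 10^(8.19 − 7.5) = 10^0.69 = 4.898.
(a) Fraction as HOCl = 1 / (1 + 4.898) = 0.1696.
(a) OCl⁻ = (1 − 0.1696) × 4.58 ppm = 3.803 ppm.

(b) After draining 38% and refilling: 125 × 0.62 + 31 × 0.38 = 89.28 ppm.
(b) Deficit to target: 97 − 89.28 = 7.72 mg/L.
(b) Mass: 7.72 mg/L × 99,800 L = 770.5 g cyanuric acid.

(a) 3.80 ppm; (b) 770 g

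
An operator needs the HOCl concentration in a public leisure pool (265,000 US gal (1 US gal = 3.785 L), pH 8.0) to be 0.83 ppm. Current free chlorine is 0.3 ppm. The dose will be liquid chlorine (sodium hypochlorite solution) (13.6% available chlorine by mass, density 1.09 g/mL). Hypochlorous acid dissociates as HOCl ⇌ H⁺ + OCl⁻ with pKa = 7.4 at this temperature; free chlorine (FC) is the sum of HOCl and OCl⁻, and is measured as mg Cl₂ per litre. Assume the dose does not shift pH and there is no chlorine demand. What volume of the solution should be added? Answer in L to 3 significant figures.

Volume: 265,000 US gal × 3.785 L/gal = 1,003,025 L.
[OCl⁻]/[HOCl] = 10^(pH − pKa) = 10^(8.0 − 7.4) = 3.981; fraction as HOCl = 1/(1 + 3.981) = 0.2008.
Free chlorine required for 0.83 ppm HOCl: 0.83 / 0.2008 = 4.134 ppm.
FC to add: 4.134 − 0.3 = 3.834 mg/L as Cl₂.
Cl₂ equivalent: 3.834 mg/L × 1,003,025 L = 3846 g.
Product at 13.6% available Cl: 3846 / 0.136 = 28,280 g.
Volume: 28,280 g ÷ 1.09 g/mL = 25,940 mL.

25.9 L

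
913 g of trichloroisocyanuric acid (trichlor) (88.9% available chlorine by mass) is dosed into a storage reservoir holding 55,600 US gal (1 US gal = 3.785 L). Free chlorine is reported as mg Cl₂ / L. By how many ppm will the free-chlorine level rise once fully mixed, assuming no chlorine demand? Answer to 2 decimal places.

Volume: 55,600 US gal × 3.785 L/gal = 210,446 L.
Available chlorine delivered: 913 g × 0.889 = 811.7 g as Cl₂.
Concentration rise: 811.7 g / 210,446 L = 3.857 mg/L = 3.86 ppm.

3.86 ppm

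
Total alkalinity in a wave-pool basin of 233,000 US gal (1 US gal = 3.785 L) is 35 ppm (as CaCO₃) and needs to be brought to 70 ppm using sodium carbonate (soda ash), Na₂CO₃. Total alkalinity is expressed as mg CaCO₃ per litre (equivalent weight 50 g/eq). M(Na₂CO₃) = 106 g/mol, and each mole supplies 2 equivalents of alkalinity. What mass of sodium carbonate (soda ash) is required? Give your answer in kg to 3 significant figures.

32.7 kg

Volume: 233,000 US gal × 3.785 L/gal = 881,905 L.
Alkalinity to add: (70 − 35) = 35 mg/L as CaCO₃ × 881,905 L = 30,870 g as CaCO₃.
Equivalents: 30,870 g ÷ 50 g/eq = 617.3 eq.
Each mole of Na₂CO₃ supplies 2 eq, so 617.3 / 2 = 308.7 mol.
Mass: 308.7 mol × 106 g/mol = 32,720 g.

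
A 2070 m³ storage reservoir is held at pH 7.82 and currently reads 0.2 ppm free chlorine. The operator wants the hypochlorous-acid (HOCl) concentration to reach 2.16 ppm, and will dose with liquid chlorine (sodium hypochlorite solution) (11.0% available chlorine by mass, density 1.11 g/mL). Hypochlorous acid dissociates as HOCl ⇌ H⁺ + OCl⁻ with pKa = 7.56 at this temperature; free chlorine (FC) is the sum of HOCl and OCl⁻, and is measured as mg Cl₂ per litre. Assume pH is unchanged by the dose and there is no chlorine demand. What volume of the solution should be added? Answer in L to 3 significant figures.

99.9 L

Volume: 2070 m³ = 2,070,000 L.
[OCl⁻]/[HOCl] = 10^(pH − pKa) = 10^(7.82 − 7.56) = 1.82; fraction as HOCl = 1/(1 + 1.82) = 0.3546.
Free chlorine required for 2.16 ppm HOCl: 2.16 / 0.3546 = 6.091 ppm.
FC to add: 6.091 − 0.2 = 5.891 mg/L as Cl₂.
Cl₂ equivalent: 5.891 mg/L × 2,070,000 L = 12,190 g.
Product at 11.0% available Cl: 12,190 / 0.11 = 110,800 g.
Volume: 110,800 g ÷ 1.11 g/mL = 99,860 mL.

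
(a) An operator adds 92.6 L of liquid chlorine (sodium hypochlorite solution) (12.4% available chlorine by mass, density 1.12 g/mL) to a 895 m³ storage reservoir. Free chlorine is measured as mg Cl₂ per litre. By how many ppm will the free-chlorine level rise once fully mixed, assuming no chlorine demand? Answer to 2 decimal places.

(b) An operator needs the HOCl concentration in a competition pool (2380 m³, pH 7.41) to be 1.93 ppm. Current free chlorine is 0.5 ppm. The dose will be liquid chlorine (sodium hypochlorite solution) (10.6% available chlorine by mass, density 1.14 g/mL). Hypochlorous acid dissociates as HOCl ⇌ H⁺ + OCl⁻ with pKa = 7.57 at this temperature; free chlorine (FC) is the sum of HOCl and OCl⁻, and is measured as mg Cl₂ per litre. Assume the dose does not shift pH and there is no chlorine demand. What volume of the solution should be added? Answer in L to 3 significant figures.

(a) 14.37 ppm; (b) 54.5 L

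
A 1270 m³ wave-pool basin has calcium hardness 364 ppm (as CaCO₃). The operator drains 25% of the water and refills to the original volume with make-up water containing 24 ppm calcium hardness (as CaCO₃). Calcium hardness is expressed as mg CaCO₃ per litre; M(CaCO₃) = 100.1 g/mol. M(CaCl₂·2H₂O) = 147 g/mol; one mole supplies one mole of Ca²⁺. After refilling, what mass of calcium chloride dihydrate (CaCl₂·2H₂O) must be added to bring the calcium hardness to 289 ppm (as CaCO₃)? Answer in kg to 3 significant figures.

18.7 kg

Volume: 1270 m³ = 1,270,000 L.
After draining 25% and refilling: 364 × 0.75 + 24 × 0.25 = 279 ppm.
Deficit to target: 289 − 279 = 10 mg/L.
As CaCO₃: 10 mg/L × 1,270,000 L = 12,700 g; ÷ 100.1 = 126.9 mol Ca²⁺.
Mass: 126.9 × 147 = 18,650 g.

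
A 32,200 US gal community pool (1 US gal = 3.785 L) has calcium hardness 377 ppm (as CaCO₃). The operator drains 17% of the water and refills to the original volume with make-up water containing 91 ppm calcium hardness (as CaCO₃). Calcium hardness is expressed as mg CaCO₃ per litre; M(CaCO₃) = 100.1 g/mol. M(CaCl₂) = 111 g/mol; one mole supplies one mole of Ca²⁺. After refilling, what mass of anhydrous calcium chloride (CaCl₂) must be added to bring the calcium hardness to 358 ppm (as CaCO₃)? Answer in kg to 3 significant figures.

4.00 kg

Volume: 32,200 US gal × 3.785 L/gal = 121,877 L.
After draining 17% and refilling: 377 × 0.83 + 91 × 0.17 = 328.38 ppm.
Deficit to target: 358 − 328.38 = 29.62 mg/L.
As CaCO₃: 29.62 mg/L × 121,877 L = 3610 g; ÷ 100.1 = 36.06 mol Ca²⁺.
Mass: 36.06 × 111 = 4003 g.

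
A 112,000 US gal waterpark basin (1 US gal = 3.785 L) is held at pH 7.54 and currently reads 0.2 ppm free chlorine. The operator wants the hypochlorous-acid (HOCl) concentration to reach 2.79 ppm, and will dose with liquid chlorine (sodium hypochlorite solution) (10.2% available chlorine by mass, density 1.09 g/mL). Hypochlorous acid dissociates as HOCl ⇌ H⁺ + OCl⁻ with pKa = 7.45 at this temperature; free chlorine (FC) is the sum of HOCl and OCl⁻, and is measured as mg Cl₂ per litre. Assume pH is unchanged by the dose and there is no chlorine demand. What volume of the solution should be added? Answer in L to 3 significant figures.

Volume: 112,000 US gal × 3.785 L/gal = 423,920 L.
[OCl⁻]/[HOCl] = 10^(pH − pKa) = 10^(7.54 − 7.45) = 1.23; fraction as HOCl = 1/(1 + 1.23) = 0.4484.
Free chlorine required for 2.79 ppm HOCl: 2.79 / 0.4484 = 6.222 ppm.
FC to add: 6.222 − 0.2 = 6.022 mg/L as Cl₂.
Cl₂ equivalent: 6.022 mg/L × 423,920 L = 2553 g.
Product at 10.2% available Cl: 2553 / 0.102 = 25,030 g.
Volume: 25,030 g ÷ 1.09 g/mL = 22,960 mL.

23.0 L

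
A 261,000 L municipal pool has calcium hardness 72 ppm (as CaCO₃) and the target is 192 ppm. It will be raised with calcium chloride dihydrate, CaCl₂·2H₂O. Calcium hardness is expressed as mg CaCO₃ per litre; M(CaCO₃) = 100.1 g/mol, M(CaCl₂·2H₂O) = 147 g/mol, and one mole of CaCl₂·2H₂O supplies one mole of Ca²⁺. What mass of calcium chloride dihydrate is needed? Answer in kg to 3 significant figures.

46.0 kg

Hardness to add: (192 − 72) = 120 mg/L as CaCO₃ × 261,000 L = 31,320 g as CaCO₃.
Moles of Ca²⁺ (1 mol Ca²⁺ ≡ 1 mol CaCO₃): 31,320 / 100.1 g/mol = 312.9 mol.
Mass of CaCl₂·2H₂O: 312.9 × 147 = 45,990 g.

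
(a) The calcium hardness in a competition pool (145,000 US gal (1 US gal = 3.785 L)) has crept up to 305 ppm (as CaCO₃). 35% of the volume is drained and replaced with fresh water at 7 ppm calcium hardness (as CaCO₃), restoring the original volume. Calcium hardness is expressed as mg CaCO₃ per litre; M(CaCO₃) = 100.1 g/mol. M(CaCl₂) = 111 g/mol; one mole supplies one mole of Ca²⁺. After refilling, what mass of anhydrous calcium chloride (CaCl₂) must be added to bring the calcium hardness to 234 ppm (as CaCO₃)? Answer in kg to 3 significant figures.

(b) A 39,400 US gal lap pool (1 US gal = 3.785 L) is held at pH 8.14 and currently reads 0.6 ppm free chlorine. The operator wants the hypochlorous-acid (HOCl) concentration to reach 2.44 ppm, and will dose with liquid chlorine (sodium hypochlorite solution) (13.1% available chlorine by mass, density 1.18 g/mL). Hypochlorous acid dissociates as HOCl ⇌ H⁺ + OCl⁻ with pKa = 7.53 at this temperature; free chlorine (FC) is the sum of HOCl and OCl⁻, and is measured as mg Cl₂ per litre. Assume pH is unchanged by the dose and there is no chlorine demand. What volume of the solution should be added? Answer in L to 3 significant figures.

(a) 20.3 kg; (b) 11.4 L

(a) Volume: 145,000 US gal × 3.785 L/gal = 548,825 L.
(a) After draining 35% and refilling: 305 × 0.65 + 7 × 0.35 = 200.7 ppm.
(a) Deficit to target: 234 − 200.7 = 33.3 mg/L.
(a) As CaCO₃: 33.3 mg/L × 548,825 L = 18,280 g; ÷ 100.1 = 182.6 mol Ca²⁺.
(a) Mass: 182.6 × 111 = 20,270 g.

(b) Volume: 39,400 US gal × 3.785 L/gal = 149,129 L.
(b) [OCl⁻]/[HOCl] = 10^(pH − pKa) = 10^(8.14 − 7.53) = 4.074; fraction as HOCl = 1/(1 + 4.074) = 0.1971.
(b) Free chlorine required for 2.44 ppm HOCl: 2.44 / 0.1971 = 12.38 ppm.
(b) FC to add: 12.38 − 0.6 = 11.78 mg/L as Cl₂.
(b) Cl₂ equivalent: 11.78 mg/L × 149,129 L = 1757 g.
(b) Product at 13.1% available Cl: 1757 / 0.131 = 13,410 g.
(b) Volume: 13,410 g ÷ 1.18 g/mL = 11,360 mL.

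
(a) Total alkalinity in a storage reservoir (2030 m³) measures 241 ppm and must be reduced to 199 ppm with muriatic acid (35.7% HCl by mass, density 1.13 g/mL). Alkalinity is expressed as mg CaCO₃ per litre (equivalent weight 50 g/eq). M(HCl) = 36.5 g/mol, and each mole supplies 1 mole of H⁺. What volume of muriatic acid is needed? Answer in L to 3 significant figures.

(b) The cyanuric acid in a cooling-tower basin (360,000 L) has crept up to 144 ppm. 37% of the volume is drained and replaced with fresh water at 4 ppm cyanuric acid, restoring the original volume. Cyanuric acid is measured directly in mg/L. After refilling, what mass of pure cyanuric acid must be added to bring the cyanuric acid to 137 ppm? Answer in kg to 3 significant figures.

(a) Volume: 2030 m³ = 2,030,000 L.
(a) Alkalinity to neutralize: (241 − 199) = 42 mg/L as CaCO₃ × 2,030,000 L = 85,260 g as CaCO₃.
(a) Equivalents of H⁺ required: 85,260 ÷ 50 g/eq = 1705 eq = 1705 mol HCl.
(a) Mass of HCl: 1705 × 36.5 = 62,240 g.
(a) Mass of 35.7% solution: 62,240 / 0.357 = 174,300 g.
(a) Volume: 174,300 g ÷ 1.13 g/mL = 154,300 mL.

(b) After draining 37% and refilling: 144 × 0.63 + 4 × 0.37 = 92.2 ppm.
(b) Deficit to target: 137 − 92.2 = 44.8 mg/L.
(b) Mass: 44.8 mg/L × 360,000 L = 16,130 g cyanuric acid.

(a) 154 L; (b) 16.1 kg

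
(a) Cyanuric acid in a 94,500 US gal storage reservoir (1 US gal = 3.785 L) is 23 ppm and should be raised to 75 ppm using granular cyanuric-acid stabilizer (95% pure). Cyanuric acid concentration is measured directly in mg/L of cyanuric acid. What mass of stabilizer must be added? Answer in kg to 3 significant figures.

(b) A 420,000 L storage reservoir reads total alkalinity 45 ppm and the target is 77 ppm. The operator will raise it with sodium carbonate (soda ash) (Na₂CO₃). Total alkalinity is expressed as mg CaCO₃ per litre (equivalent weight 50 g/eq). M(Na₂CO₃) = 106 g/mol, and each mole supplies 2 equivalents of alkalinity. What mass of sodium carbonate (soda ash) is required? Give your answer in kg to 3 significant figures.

(a) Volume: 94,500 US gal × 3.785 L/gal = 357,682 L.
(a) CYA to add: (75 − 23) = 52 mg/L × 357,682 L = 18,600 g cyanuric acid.
(a) At 95% purity: 18,600 / 0.95 = 19,580 g product.

(b) Alkalinity to add: (77 − 45) = 32 mg/L as CaCO₃ × 420,000 L = 13,440 g as CaCO₃.
(b) Equivalents: 13,440 g ÷ 50 g/eq = 268.8 eq.
(b) Each mole of Na₂CO₃ supplies 2 eq, so 268.8 / 2 = 134.4 mol.
(b) Mass: 134.4 mol × 106 g/mol = 14,250 g.

(a) 19.6 kg; (b) 14.2 kg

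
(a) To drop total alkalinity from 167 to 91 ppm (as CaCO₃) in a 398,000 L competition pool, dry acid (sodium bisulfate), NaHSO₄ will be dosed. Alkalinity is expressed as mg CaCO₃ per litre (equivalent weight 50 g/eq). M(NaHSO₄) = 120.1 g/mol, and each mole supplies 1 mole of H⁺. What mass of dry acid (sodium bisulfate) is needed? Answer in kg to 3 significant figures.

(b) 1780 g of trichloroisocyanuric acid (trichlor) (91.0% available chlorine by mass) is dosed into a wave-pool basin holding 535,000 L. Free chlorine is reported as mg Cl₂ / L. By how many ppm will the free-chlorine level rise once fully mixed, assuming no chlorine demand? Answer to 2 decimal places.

(a) 72.7 kg; (b) 3.03 ppm

(a) Alkalinity to neutralize: (167 − 91) = 76 mg/L as CaCO₃ × 398,000 L = 30,250 g as CaCO₃.
(a) Equivalents of H⁺ required: 30,250 ÷ 50 g/eq = 605 eq = 605 mol NaHSO₄.
(a) Mass of NaHSO₄: 605 × 120.1 = 72,660 g.

(b) Available chlorine delivered: 1780 g × 0.91 = 1620 g as Cl₂.
(b) Concentration rise: 1620 g / 535,000 L = 3.028 mg/L = 3.03 ppm.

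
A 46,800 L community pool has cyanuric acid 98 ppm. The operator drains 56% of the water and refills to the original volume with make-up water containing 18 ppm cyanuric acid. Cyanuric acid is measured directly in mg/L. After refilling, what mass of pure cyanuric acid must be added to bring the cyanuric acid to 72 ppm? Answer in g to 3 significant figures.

880 g

After draining 56% and refilling: 98 × 0.44 + 18 × 0.56 = 53.2 ppm.
Deficit to target: 72 − 53.2 = 18.8 mg/L.
Mass: 18.8 mg/L × 46,800 L = 879.8 g cyanuric acid.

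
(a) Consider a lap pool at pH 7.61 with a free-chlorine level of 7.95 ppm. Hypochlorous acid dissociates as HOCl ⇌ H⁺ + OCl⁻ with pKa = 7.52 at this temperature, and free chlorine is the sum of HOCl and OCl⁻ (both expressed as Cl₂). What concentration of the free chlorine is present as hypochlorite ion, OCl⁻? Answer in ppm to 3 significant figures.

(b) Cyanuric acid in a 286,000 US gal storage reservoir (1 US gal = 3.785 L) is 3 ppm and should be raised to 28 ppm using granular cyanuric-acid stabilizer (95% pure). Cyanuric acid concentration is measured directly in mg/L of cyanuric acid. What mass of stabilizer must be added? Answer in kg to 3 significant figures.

(a) [OCl⁻]/[HOCl] = 10^(pH − pKa) = 10^(7.61 − 7.52) = 10^0.09 = 1.23.
(a) Fraction as HOCl = 1 / (1 + 1.23) = 0.4484.
(a) OCl⁻ = (1 − 0.4484) × 7.95 ppm = 4.385 ppm.

(b) Volume: 286,000 US gal × 3.785 L/gal = 1,082,510 L.
(b) CYA to add: (28 − 3) = 25 mg/L × 1,082,510 L = 27,060 g cyanuric acid.
(b) At 95% purity: 27,060 / 0.95 = 28,490 g product.

(a) 4.39 ppm; (b) 28.5 kg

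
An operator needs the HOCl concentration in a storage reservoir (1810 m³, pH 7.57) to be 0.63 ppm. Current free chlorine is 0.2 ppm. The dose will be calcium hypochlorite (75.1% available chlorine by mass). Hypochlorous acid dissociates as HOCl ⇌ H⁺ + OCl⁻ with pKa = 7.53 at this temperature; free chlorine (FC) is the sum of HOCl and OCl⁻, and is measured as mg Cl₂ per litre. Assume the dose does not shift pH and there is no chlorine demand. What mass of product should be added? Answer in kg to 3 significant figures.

Volume: 1810 m³ = 1,810,000 L.
[OCl⁻]/[HOCl] = 10^(pH − pKa) = 10^(7.57 − 7.53) = 1.096; fraction as HOCl = 1/(1 + 1.096) = 0.477.
Free chlorine required for 0.63 ppm HOCl: 0.63 / 0.477 = 1.321 ppm.
FC to add: 1.321 − 0.2 = 1.121 mg/L as Cl₂.
Cl₂ equivalent: 1.121 mg/L × 1,810,000 L = 2029 g.
Product at 75.1% available Cl: 2029 / 0.751 = 2701 g.

2.70 kg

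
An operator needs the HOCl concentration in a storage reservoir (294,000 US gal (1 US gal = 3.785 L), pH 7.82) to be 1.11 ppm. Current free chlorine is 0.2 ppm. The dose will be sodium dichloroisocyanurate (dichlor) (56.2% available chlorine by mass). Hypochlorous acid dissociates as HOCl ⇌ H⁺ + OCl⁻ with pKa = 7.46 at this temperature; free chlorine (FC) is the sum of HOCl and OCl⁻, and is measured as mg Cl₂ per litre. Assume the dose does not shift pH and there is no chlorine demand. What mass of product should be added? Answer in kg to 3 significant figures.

Volume: 294,000 US gal × 3.785 L/gal = 1,112,790 L.
[OCl⁻]/[HOCl] = 10^(pH − pKa) = 10^(7.82 − 7.46) = 2.291; fraction as HOCl = 1/(1 + 2.291) = 0.3039.
Free chlorine required for 1.11 ppm HOCl: 1.11 / 0.3039 = 3.653 ppm.
FC to add: 3.653 − 0.2 = 3.453 mg/L as Cl₂.
Cl₂ equivalent: 3.453 mg/L × 1,112,790 L = 3842 g.
Product at 56.2% available Cl: 3842 / 0.562 = 6837 g.

6.84 kg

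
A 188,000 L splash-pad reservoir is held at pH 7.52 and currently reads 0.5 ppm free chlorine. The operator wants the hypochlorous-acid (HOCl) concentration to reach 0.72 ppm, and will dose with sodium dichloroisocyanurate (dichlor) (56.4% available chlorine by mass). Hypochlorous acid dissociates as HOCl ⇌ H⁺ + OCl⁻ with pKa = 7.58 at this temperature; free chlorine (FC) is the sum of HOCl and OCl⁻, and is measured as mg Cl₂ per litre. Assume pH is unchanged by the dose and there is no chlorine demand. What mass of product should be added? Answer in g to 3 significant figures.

282 g

[OCl⁻]/[HOCl] = 10^(pH − pKa) = 10^(7.52 − 7.58) = 0.871; fraction as HOCl = 1/(1 + 0.871) = 0.5345.
Free chlorine required for 0.72 ppm HOCl: 0.72 / 0.5345 = 1.347 ppm.
FC to add: 1.347 − 0.5 = 0.8471 mg/L as Cl₂.
Cl₂ equivalent: 0.8471 mg/L × 188,000 L = 159.3 g.
Product at 56.4% available Cl: 159.3 / 0.564 = 282.4 g.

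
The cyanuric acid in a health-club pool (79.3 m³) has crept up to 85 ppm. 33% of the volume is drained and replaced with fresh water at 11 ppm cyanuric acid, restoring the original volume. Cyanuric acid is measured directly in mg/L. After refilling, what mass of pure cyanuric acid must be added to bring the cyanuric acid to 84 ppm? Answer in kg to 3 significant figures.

Volume: 79.3 m³ = 79,300 L.
After draining 33% and refilling: 85 × 0.67 + 11 × 0.33 = 60.58 ppm.
Deficit to target: 84 − 60.58 = 23.42 mg/L.
Mass: 23.42 mg/L × 79,300 L = 1857 g cyanuric acid.

1.86 kg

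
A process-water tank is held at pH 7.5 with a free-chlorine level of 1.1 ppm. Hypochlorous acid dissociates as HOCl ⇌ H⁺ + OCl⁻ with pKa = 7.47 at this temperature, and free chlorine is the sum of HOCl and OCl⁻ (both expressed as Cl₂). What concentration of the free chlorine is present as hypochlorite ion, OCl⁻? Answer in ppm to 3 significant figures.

[OCl⁻]/[HOCl] = 10^(pH − pKa) = 10^(7.5 − 7.47) = 10^0.03 = 1.072.
Fraction as HOCl = 1 / (1 + 1.072) = 0.4827.
OCl⁻ = (1 − 0.4827) × 1.1 ppm = 0.569 ppm.

0.569 ppm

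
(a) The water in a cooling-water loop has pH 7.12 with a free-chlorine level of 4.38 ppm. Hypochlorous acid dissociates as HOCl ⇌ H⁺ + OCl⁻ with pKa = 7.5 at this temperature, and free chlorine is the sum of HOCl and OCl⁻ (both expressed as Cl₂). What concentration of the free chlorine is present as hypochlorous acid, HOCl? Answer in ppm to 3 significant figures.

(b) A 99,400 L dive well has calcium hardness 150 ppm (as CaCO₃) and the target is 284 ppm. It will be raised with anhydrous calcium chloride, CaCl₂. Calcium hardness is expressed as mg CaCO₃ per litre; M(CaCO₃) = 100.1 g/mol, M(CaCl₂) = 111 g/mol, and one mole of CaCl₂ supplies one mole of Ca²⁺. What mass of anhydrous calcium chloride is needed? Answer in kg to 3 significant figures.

(a) [OCl⁻]/[HOCl] = 10^(pH − pKa) = 10^(7.12 − 7.5) = 10^-0.38 = 0.4169.
(a) Fraction as HOCl = 1 / (1 + 0.4169) = 0.7058.
(a) HOCl = 0.7058 × 4.38 ppm = 3.091 ppm.

(b) Hardness to add: (284 − 150) = 134 mg/L as CaCO₃ × 99,400 L = 13,320 g as CaCO₃.
(b) Moles of Ca²⁺ (1 mol Ca²⁺ ≡ 1 mol CaCO₃): 13,320 / 100.1 g/mol = 133.1 mol.
(b) Mass of CaCl₂: 133.1 × 111 = 14,770 g.

(a) 3.09 ppm; (b) 14.8 kg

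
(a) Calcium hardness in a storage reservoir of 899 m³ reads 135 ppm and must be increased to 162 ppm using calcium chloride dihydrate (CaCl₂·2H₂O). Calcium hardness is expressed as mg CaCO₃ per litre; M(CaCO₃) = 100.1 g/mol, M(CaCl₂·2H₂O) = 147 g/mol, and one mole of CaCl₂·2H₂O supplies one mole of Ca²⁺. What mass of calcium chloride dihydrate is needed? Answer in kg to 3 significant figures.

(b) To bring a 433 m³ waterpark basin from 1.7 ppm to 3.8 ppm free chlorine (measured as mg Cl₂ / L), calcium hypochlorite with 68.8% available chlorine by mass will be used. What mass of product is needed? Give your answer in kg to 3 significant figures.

(a) 35.6 kg; (b) 1.32 kg

(a) Volume: 899 m³ = 899,000 L.
(a) Hardness to add: (162 − 135) = 27 mg/L as CaCO₃ × 899,000 L = 24,270 g as CaCO₃.
(a) Moles of Ca²⁺ (1 mol Ca²⁺ ≡ 1 mol CaCO₃): 24,270 / 100.1 g/mol = 242.5 mol.
(a) Mass of CaCl₂·2H₂O: 242.5 × 147 = 35,650 g.

(b) Volume: 433 m³ = 433,000 L.
(b) Chlorine deficit: 3.8 − 1.7 = 2.1 ppm = 2.1 mg/L as Cl₂.
(b) Cl₂ equivalent needed: 2.1 mg/L × 433,000 L = 909,300 mg = 909.3 g.
(b) Product at 68.8% available chlorine: 909.3 / 0.688 = 1322 g.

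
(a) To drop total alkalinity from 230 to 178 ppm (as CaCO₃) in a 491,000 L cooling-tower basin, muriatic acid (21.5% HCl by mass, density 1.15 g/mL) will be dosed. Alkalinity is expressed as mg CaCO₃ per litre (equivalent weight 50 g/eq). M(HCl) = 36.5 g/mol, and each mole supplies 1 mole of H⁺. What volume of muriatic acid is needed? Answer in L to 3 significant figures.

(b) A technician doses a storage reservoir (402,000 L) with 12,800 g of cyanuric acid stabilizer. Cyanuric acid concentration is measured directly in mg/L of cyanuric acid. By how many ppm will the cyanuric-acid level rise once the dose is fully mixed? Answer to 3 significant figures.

(a) Alkalinity to neutralize: (230 − 178) = 52 mg/L as CaCO₃ × 491,000 L = 25,530 g as CaCO₃.
(a) Equivalents of H⁺ required: 25,530 ÷ 50 g/eq = 510.6 eq = 510.6 mol HCl.
(a) Mass of HCl: 510.6 × 36.5 = 18,640 g.
(a) Mass of 21.5% solution: 18,640 / 0.215 = 86,690 g.
(a) Volume: 86,690 g ÷ 1.15 g/mL = 75,380 mL.

(b) Rise: 12,800 g / 402,000 L × 1000 = 31.84 mg/L.

(a) 75.4 L; (b) 31.8 ppm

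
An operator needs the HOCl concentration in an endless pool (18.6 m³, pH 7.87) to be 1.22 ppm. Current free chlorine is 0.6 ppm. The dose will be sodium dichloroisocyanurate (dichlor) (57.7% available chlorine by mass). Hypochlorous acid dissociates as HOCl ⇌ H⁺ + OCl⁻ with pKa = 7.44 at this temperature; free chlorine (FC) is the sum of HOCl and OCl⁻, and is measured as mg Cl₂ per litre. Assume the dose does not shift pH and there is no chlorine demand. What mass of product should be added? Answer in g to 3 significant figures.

126 g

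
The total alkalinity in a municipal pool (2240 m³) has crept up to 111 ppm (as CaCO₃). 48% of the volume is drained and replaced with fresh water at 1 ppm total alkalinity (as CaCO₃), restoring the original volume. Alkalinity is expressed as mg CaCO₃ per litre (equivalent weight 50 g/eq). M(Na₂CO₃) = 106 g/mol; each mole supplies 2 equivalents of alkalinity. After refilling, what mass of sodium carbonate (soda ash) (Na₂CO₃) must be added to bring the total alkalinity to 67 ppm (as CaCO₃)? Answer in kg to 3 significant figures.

Volume: 2240 m³ = 2,240,000 L.
After draining 48% and refilling: 111 × 0.52 + 1 × 0.48 = 58.2 ppm.
Deficit to target: 67 − 58.2 = 8.8 mg/L.
As CaCO₃: 8.8 mg/L × 2,240,000 L = 19,710 g; ÷ 50 g/eq ÷ 2 = 197.1 mol Na₂CO₃.
Mass: 197.1 × 106 = 20,890 g.

20.9 kg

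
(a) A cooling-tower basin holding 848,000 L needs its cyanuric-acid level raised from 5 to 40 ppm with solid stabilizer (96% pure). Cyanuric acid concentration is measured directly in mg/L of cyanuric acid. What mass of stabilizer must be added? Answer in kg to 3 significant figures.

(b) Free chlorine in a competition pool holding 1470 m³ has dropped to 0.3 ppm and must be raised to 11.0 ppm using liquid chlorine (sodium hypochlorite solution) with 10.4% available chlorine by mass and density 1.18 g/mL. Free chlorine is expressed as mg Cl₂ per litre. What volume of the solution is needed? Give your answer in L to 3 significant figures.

(a) 30.9 kg; (b) 128 L

(a) CYA to add: (40 − 5) = 35 mg/L × 848,000 L = 29,680 g cyanuric acid.
(a) At 96% purity: 29,680 / 0.96 = 30,920 g product.

(b) Volume: 1470 m³ = 1,470,000 L.
(b) Chlorine deficit: 11.0 − 0.3 = 10.7 ppm = 10.7 mg/L as Cl₂.
(b) Cl₂ equivalent needed: 10.7 mg/L × 1,470,000 L = 15,730,000 mg = 15,730 g.
(b) Product at 10.4% available chlorine: 15,730 / 0.104 = 151,200 g.
(b) Volume at density 1.18 g/mL: 151,200 g ÷ 1.18 g/mL = 128,200 mL.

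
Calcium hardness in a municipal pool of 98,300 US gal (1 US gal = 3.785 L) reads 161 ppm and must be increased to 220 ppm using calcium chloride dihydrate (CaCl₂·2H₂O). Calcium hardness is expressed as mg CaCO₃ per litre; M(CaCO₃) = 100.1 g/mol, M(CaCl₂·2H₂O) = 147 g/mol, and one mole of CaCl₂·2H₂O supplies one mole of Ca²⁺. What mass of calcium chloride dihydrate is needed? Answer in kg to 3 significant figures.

Volume: 98,300 US gal × 3.785 L/gal = 372,066 L.
Hardness to add: (220 − 161) = 59 mg/L as CaCO₃ × 372,066 L = 21,950 g as CaCO₃.
Moles of Ca²⁺ (1 mol Ca²⁺ ≡ 1 mol CaCO₃): 21,950 / 100.1 g/mol = 219.3 mol.
Mass of CaCl₂·2H₂O: 219.3 × 147 = 32,240 g.

32.2 kg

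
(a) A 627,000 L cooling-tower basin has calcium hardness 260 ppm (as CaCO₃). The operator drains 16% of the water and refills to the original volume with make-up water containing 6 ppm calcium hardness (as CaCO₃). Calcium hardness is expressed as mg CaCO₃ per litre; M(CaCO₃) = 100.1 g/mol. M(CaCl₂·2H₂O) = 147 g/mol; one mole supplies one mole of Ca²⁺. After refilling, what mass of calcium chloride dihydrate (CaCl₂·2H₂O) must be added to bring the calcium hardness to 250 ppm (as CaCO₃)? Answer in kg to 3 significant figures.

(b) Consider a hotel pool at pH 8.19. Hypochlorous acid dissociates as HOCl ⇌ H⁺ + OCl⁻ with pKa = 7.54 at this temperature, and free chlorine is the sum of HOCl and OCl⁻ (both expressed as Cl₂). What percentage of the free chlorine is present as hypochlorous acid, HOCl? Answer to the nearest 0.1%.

(a) 28.2 kg; (b) 18.3%

(a) After draining 16% and refilling: 260 × 0.84 + 6 × 0.16 = 219.36 ppm.
(a) Deficit to target: 250 − 219.36 = 30.64 mg/L.
(a) As CaCO₃: 30.64 mg/L × 627,000 L = 19,210 g; ÷ 100.1 = 191.9 mol Ca²⁺.
(a) Mass: 191.9 × 147 = 28,210 g.

(b) [OCl⁻]/[HOCl] = 10^(pH − pKa) = 10^(8.19 − 7.54) = 10^0.65 = 4.467.
(b) Fraction as HOCl = 1 / (1 + 4.467) = 0.1829.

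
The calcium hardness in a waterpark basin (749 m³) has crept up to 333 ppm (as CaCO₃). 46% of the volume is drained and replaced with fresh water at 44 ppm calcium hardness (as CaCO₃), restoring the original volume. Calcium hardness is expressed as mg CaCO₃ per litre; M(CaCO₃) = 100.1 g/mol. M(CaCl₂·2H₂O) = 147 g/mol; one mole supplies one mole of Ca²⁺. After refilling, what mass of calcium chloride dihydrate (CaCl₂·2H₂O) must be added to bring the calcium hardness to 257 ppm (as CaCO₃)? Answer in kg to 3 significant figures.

Volume: 749 m³ = 749,000 L.
After draining 46% and refilling: 333 × 0.54 + 44 × 0.46 = 200.06 ppm.
Deficit to target: 257 − 200.06 = 56.94 mg/L.
As CaCO₃: 56.94 mg/L × 749,000 L = 42,650 g; ÷ 100.1 = 426.1 mol Ca²⁺.
Mass: 426.1 × 147 = 62,630 g.

62.6 kg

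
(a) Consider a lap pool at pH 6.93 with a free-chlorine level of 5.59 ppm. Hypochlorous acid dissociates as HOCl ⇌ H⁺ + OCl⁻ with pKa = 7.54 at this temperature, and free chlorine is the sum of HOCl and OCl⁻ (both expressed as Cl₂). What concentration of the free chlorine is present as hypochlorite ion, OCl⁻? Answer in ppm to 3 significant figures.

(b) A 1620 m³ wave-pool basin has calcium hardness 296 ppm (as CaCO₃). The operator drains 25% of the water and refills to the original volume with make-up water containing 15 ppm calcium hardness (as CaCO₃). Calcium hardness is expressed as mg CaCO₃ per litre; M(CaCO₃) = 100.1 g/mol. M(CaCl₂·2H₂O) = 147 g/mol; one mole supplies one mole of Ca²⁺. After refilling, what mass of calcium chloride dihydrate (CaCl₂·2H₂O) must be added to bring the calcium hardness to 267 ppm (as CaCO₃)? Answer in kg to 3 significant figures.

(a) 1.10 ppm; (b) 98.1 kg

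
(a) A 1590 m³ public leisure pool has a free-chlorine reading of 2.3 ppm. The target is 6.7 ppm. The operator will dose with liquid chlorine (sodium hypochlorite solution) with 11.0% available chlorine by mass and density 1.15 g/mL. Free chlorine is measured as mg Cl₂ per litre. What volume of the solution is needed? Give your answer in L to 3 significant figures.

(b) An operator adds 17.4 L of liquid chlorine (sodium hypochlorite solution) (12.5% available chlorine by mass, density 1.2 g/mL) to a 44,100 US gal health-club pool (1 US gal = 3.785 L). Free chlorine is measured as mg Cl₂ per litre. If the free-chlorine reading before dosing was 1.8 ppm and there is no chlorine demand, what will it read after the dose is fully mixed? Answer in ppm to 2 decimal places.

(a) Volume: 1590 m³ = 1,590,000 L.
(a) Chlorine deficit: 6.7 − 2.3 = 4.4 ppm = 4.4 mg/L as Cl₂.
(a) Cl₂ equivalent needed: 4.4 mg/L × 1,590,000 L = 6,996,000 mg = 6996 g.
(a) Product at 11.0% available chlorine: 6996 / 0.11 = 63,600 g.
(a) Volume at density 1.15 g/mL: 63,600 g ÷ 1.15 g/mL = 55,300 mL.

(b) Volume: 44,100 US gal × 3.785 L/gal = 166,918 L.
(b) Mass of solution: 17.4 L × 1000 mL/L × 1.2 g/mL = 20,880 g.
(b) Available chlorine delivered: 20,880 g × 0.125 = 2610 g as Cl₂.
(b) Concentration rise: 2610 g / 166,918 L = 15.64 mg/L = 15.64 ppm.
(b) Final FC: 1.8 + 15.64 = 17.44 ppm.

(a) 55.3 L; (b) 17.44 ppm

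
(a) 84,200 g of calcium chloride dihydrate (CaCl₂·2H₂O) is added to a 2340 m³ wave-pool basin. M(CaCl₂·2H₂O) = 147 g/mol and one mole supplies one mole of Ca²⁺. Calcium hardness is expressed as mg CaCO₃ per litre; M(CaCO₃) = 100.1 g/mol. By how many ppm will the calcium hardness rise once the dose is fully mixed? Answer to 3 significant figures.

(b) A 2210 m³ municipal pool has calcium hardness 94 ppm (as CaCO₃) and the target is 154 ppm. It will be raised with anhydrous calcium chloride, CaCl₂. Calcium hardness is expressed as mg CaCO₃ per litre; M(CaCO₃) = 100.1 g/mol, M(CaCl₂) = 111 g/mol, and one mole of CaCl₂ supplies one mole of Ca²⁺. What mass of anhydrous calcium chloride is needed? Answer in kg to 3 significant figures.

(a) Volume: 2340 m³ = 2,340,000 L.
(a) Moles of Ca²⁺: 84,200 g ÷ 147 g/mol = 572.8 mol.
(a) As CaCO₃: 572.8 mol × 100.1 g/mol = 57,340 g.
(a) Rise: 57,340 g / 2,340,000 L × 1000 = 24.5 mg/L.

(b) Volume: 2210 m³ = 2,210,000 L.
(b) Hardness to add: (154 − 94) = 60 mg/L as CaCO₃ × 2,210,000 L = 132,600 g as CaCO₃.
(b) Moles of Ca²⁺ (1 mol Ca²⁺ ≡ 1 mol CaCO₃): 132,600 / 100.1 g/mol = 1325 mol.
(b) Mass of CaCl₂: 1325 × 111 = 147,000 g.

(a) 24.5 ppm; (b) 147 kg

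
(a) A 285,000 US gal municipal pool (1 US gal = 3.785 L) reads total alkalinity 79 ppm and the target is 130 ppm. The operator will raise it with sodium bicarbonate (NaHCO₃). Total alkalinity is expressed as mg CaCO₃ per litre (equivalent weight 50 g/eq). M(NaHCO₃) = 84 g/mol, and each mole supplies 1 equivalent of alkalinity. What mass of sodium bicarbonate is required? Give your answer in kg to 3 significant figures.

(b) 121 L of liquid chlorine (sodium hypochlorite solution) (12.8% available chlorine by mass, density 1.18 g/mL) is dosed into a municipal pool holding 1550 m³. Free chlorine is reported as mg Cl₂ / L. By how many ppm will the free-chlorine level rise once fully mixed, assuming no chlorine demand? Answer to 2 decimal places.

(a) 92.4 kg; (b) 11.79 ppm

(a) Volume: 285,000 US gal × 3.785 L/gal = 1,078,725 L.
(a) Alkalinity to add: (130 − 79) = 51 mg/L as CaCO₃ × 1,078,725 L = 55,010 g as CaCO₃.
(a) Equivalents: 55,010 g ÷ 50 g/eq = 1100 eq.
(a) NaHCO₃ supplies 1 eq per mole → 1100 mol.
(a) Mass: 1100 mol × 84 g/mol = 92,430 g.

(b) Volume: 1550 m³ = 1,550,000 L.
(b) Mass of solution: 121 L × 1000 mL/L × 1.18 g/mL = 142,800 g.
(b) Available chlorine delivered: 142,800 g × 0.128 = 18,280 g as Cl₂.
(b) Concentration rise: 18,280 g / 1,550,000 L = 11.79 mg/L = 11.79 ppm.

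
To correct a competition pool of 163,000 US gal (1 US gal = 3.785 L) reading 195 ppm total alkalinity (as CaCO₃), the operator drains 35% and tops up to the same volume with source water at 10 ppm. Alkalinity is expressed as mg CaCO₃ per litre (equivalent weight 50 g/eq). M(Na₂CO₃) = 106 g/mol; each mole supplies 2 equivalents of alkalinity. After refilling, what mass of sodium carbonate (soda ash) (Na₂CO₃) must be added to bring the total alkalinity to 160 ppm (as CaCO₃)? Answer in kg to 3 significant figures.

19.5 kg

Volume: 163,000 US gal × 3.785 L/gal = 616,955 L.
After draining 35% and refilling: 195 × 0.65 + 10 × 0.35 = 130.25 ppm.
Deficit to target: 160 − 130.25 = 29.75 mg/L.
As CaCO₃: 29.75 mg/L × 616,955 L = 18,350 g; ÷ 50 g/eq ÷ 2 = 183.5 mol Na₂CO₃.
Mass: 183.5 × 106 = 19,460 g.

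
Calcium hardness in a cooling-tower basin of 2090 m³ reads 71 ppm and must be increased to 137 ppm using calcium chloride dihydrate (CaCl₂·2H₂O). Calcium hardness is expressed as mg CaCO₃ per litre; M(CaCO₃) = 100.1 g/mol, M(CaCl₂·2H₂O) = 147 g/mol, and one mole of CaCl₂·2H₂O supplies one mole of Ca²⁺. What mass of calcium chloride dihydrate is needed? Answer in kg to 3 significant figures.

Volume: 2090 m³ = 2,090,000 L.
Hardness to add: (137 − 71) = 66 mg/L as CaCO₃ × 2,090,000 L = 137,900 g as CaCO₃.
Moles of Ca²⁺ (1 mol Ca²⁺ ≡ 1 mol CaCO₃): 137,900 / 100.1 g/mol = 1378 mol.
Mass of CaCl₂·2H₂O: 1378 × 147 = 202,600 g.

203 kg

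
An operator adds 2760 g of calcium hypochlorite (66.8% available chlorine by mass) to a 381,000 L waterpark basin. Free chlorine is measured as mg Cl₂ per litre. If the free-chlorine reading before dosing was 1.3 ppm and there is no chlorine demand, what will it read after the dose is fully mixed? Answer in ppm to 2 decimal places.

6.14 ppm

Available chlorine delivered: 2760 g × 0.668 = 1844 g as Cl₂.
Concentration rise: 1844 g / 381,000 L = 4.839 mg/L = 4.84 ppm.
Final FC: 1.3 + 4.84 = 6.14 ppm.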